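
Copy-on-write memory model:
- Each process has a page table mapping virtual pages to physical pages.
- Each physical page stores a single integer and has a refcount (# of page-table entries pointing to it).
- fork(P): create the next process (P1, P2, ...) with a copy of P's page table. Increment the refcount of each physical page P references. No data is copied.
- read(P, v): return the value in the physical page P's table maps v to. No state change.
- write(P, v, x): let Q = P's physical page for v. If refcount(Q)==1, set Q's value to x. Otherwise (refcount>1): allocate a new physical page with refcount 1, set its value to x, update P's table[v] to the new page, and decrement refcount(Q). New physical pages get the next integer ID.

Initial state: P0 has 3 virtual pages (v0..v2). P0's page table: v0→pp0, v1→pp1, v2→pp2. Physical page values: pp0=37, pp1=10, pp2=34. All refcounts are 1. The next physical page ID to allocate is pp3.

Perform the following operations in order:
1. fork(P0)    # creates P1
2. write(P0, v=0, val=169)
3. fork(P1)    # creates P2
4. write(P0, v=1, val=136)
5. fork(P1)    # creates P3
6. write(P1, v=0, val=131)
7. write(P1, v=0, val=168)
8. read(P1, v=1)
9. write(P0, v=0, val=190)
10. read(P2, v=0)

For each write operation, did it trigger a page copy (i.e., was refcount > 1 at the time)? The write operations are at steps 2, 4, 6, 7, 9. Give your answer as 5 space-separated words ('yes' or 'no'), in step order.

Op 1: fork(P0) -> P1. 3 ppages; refcounts: pp0:2 pp1:2 pp2:2
Op 2: write(P0, v0, 169). refcount(pp0)=2>1 -> COPY to pp3. 4 ppages; refcounts: pp0:1 pp1:2 pp2:2 pp3:1
Op 3: fork(P1) -> P2. 4 ppages; refcounts: pp0:2 pp1:3 pp2:3 pp3:1
Op 4: write(P0, v1, 136). refcount(pp1)=3>1 -> COPY to pp4. 5 ppages; refcounts: pp0:2 pp1:2 pp2:3 pp3:1 pp4:1
Op 5: fork(P1) -> P3. 5 ppages; refcounts: pp0:3 pp1:3 pp2:4 pp3:1 pp4:1
Op 6: write(P1, v0, 131). refcount(pp0)=3>1 -> COPY to pp5. 6 ppages; refcounts: pp0:2 pp1:3 pp2:4 pp3:1 pp4:1 pp5:1
Op 7: write(P1, v0, 168). refcount(pp5)=1 -> write in place. 6 ppages; refcounts: pp0:2 pp1:3 pp2:4 pp3:1 pp4:1 pp5:1
Op 8: read(P1, v1) -> 10. No state change.
Op 9: write(P0, v0, 190). refcount(pp3)=1 -> write in place. 6 ppages; refcounts: pp0:2 pp1:3 pp2:4 pp3:1 pp4:1 pp5:1
Op 10: read(P2, v0) -> 37. No state change.

yes yes yes no no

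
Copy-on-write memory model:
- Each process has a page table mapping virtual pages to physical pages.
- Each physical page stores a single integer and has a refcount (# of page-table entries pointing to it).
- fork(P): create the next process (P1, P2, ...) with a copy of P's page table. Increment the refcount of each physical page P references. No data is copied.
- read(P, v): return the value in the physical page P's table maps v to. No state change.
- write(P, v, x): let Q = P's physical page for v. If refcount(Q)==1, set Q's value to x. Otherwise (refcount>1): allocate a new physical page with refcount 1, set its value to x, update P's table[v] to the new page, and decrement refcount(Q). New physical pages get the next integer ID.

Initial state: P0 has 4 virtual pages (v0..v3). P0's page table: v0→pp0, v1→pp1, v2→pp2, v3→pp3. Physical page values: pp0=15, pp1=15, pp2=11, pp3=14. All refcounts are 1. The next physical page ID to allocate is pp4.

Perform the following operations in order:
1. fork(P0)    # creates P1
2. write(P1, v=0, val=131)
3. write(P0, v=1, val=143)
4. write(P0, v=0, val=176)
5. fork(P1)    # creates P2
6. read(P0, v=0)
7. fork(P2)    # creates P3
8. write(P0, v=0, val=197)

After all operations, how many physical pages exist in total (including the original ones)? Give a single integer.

Op 1: fork(P0) -> P1. 4 ppages; refcounts: pp0:2 pp1:2 pp2:2 pp3:2
Op 2: write(P1, v0, 131). refcount(pp0)=2>1 -> COPY to pp4. 5 ppages; refcounts: pp0:1 pp1:2 pp2:2 pp3:2 pp4:1
Op 3: write(P0, v1, 143). refcount(pp1)=2>1 -> COPY to pp5. 6 ppages; refcounts: pp0:1 pp1:1 pp2:2 pp3:2 pp4:1 pp5:1
Op 4: write(P0, v0, 176). refcount(pp0)=1 -> write in place. 6 ppages; refcounts: pp0:1 pp1:1 pp2:2 pp3:2 pp4:1 pp5:1
Op 5: fork(P1) -> P2. 6 ppages; refcounts: pp0:1 pp1:2 pp2:3 pp3:3 pp4:2 pp5:1
Op 6: read(P0, v0) -> 176. No state change.
Op 7: fork(P2) -> P3. 6 ppages; refcounts: pp0:1 pp1:3 pp2:4 pp3:4 pp4:3 pp5:1
Op 8: write(P0, v0, 197). refcount(pp0)=1 -> write in place. 6 ppages; refcounts: pp0:1 pp1:3 pp2:4 pp3:4 pp4:3 pp5:1

Answer: 6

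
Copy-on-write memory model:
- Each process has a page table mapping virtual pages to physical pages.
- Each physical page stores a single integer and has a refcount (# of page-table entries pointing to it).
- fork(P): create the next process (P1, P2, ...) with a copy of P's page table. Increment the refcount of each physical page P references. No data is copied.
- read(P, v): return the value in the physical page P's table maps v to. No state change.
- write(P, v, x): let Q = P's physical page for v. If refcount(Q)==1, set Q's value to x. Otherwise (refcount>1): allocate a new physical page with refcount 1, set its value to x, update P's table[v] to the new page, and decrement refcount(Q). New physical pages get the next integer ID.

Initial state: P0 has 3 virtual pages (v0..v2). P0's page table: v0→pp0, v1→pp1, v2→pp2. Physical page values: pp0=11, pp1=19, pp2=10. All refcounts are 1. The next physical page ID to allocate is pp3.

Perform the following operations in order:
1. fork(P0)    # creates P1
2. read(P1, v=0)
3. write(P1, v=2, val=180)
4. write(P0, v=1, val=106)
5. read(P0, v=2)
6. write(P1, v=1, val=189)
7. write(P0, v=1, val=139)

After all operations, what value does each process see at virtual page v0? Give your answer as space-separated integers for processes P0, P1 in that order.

Op 1: fork(P0) -> P1. 3 ppages; refcounts: pp0:2 pp1:2 pp2:2
Op 2: read(P1, v0) -> 11. No state change.
Op 3: write(P1, v2, 180). refcount(pp2)=2>1 -> COPY to pp3. 4 ppages; refcounts: pp0:2 pp1:2 pp2:1 pp3:1
Op 4: write(P0, v1, 106). refcount(pp1)=2>1 -> COPY to pp4. 5 ppages; refcounts: pp0:2 pp1:1 pp2:1 pp3:1 pp4:1
Op 5: read(P0, v2) -> 10. No state change.
Op 6: write(P1, v1, 189). refcount(pp1)=1 -> write in place. 5 ppages; refcounts: pp0:2 pp1:1 pp2:1 pp3:1 pp4:1
Op 7: write(P0, v1, 139). refcount(pp4)=1 -> write in place. 5 ppages; refcounts: pp0:2 pp1:1 pp2:1 pp3:1 pp4:1
P0: v0 -> pp0 = 11
P1: v0 -> pp0 = 11

Answer: 11 11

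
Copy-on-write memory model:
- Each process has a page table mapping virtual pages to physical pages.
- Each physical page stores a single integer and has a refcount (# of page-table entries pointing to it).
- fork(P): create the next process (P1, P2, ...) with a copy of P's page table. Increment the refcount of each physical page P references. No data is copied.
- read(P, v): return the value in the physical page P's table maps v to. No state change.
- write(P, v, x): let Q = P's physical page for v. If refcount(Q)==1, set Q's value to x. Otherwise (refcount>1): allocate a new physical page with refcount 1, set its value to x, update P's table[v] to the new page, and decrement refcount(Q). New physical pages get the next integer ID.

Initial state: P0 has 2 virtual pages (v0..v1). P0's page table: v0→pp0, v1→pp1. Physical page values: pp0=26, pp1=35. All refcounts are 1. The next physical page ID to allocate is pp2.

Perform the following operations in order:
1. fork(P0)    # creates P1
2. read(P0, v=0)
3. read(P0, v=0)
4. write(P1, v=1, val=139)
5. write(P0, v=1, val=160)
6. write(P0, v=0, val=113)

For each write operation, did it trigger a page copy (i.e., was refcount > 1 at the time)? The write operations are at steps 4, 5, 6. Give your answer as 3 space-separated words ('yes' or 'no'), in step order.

Op 1: fork(P0) -> P1. 2 ppages; refcounts: pp0:2 pp1:2
Op 2: read(P0, v0) -> 26. No state change.
Op 3: read(P0, v0) -> 26. No state change.
Op 4: write(P1, v1, 139). refcount(pp1)=2>1 -> COPY to pp2. 3 ppages; refcounts: pp0:2 pp1:1 pp2:1
Op 5: write(P0, v1, 160). refcount(pp1)=1 -> write in place. 3 ppages; refcounts: pp0:2 pp1:1 pp2:1
Op 6: write(P0, v0, 113). refcount(pp0)=2>1 -> COPY to pp3. 4 ppages; refcounts: pp0:1 pp1:1 pp2:1 pp3:1

yes no yes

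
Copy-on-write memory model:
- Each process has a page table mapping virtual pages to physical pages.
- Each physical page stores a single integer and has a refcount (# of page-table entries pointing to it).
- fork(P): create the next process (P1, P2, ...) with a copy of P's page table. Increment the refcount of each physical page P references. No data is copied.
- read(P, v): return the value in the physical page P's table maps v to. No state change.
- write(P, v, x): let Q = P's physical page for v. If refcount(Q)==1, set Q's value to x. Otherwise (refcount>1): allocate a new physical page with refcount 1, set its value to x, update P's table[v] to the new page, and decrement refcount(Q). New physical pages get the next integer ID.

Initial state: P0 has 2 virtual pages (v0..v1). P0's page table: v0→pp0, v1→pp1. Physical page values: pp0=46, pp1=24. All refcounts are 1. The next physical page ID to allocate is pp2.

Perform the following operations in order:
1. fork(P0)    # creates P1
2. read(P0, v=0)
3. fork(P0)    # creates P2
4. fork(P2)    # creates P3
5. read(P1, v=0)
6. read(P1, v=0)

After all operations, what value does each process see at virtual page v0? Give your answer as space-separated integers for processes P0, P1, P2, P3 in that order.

Answer: 46 46 46 46

Derivation:
Op 1: fork(P0) -> P1. 2 ppages; refcounts: pp0:2 pp1:2
Op 2: read(P0, v0) -> 46. No state change.
Op 3: fork(P0) -> P2. 2 ppages; refcounts: pp0:3 pp1:3
Op 4: fork(P2) -> P3. 2 ppages; refcounts: pp0:4 pp1:4
Op 5: read(P1, v0) -> 46. No state change.
Op 6: read(P1, v0) -> 46. No state change.
P0: v0 -> pp0 = 46
P1: v0 -> pp0 = 46
P2: v0 -> pp0 = 46
P3: v0 -> pp0 = 46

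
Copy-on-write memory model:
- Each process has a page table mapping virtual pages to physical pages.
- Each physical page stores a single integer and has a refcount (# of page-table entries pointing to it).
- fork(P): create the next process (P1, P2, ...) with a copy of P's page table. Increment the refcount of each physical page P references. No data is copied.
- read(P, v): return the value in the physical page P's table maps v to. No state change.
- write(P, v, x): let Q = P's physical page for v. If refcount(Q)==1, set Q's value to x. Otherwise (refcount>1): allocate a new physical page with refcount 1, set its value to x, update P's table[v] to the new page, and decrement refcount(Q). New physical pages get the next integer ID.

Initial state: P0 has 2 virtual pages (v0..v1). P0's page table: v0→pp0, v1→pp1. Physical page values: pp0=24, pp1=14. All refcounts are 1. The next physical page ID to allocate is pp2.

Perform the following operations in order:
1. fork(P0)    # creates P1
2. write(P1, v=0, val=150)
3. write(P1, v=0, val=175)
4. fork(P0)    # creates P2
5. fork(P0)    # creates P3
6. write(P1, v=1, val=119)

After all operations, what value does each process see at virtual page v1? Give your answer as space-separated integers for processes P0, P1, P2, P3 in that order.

Answer: 14 119 14 14

Derivation:
Op 1: fork(P0) -> P1. 2 ppages; refcounts: pp0:2 pp1:2
Op 2: write(P1, v0, 150). refcount(pp0)=2>1 -> COPY to pp2. 3 ppages; refcounts: pp0:1 pp1:2 pp2:1
Op 3: write(P1, v0, 175). refcount(pp2)=1 -> write in place. 3 ppages; refcounts: pp0:1 pp1:2 pp2:1
Op 4: fork(P0) -> P2. 3 ppages; refcounts: pp0:2 pp1:3 pp2:1
Op 5: fork(P0) -> P3. 3 ppages; refcounts: pp0:3 pp1:4 pp2:1
Op 6: write(P1, v1, 119). refcount(pp1)=4>1 -> COPY to pp3. 4 ppages; refcounts: pp0:3 pp1:3 pp2:1 pp3:1
P0: v1 -> pp1 = 14
P1: v1 -> pp3 = 119
P2: v1 -> pp1 = 14
P3: v1 -> pp1 = 14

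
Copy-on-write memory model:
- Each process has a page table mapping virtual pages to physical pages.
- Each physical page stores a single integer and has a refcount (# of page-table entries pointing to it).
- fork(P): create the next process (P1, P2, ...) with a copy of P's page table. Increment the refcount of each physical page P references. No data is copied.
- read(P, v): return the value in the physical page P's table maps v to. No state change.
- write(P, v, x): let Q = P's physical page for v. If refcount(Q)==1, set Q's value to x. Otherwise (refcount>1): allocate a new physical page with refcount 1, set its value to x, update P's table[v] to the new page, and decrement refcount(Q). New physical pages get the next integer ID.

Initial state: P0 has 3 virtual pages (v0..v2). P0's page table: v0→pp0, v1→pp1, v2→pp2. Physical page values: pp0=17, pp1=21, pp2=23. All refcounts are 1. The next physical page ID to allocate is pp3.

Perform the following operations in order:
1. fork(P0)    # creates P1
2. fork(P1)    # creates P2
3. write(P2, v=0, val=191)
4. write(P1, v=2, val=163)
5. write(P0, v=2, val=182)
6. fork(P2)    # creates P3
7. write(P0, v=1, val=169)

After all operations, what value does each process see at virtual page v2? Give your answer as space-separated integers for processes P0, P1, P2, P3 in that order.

Op 1: fork(P0) -> P1. 3 ppages; refcounts: pp0:2 pp1:2 pp2:2
Op 2: fork(P1) -> P2. 3 ppages; refcounts: pp0:3 pp1:3 pp2:3
Op 3: write(P2, v0, 191). refcount(pp0)=3>1 -> COPY to pp3. 4 ppages; refcounts: pp0:2 pp1:3 pp2:3 pp3:1
Op 4: write(P1, v2, 163). refcount(pp2)=3>1 -> COPY to pp4. 5 ppages; refcounts: pp0:2 pp1:3 pp2:2 pp3:1 pp4:1
Op 5: write(P0, v2, 182). refcount(pp2)=2>1 -> COPY to pp5. 6 ppages; refcounts: pp0:2 pp1:3 pp2:1 pp3:1 pp4:1 pp5:1
Op 6: fork(P2) -> P3. 6 ppages; refcounts: pp0:2 pp1:4 pp2:2 pp3:2 pp4:1 pp5:1
Op 7: write(P0, v1, 169). refcount(pp1)=4>1 -> COPY to pp6. 7 ppages; refcounts: pp0:2 pp1:3 pp2:2 pp3:2 pp4:1 pp5:1 pp6:1
P0: v2 -> pp5 = 182
P1: v2 -> pp4 = 163
P2: v2 -> pp2 = 23
P3: v2 -> pp2 = 23

Answer: 182 163 23 23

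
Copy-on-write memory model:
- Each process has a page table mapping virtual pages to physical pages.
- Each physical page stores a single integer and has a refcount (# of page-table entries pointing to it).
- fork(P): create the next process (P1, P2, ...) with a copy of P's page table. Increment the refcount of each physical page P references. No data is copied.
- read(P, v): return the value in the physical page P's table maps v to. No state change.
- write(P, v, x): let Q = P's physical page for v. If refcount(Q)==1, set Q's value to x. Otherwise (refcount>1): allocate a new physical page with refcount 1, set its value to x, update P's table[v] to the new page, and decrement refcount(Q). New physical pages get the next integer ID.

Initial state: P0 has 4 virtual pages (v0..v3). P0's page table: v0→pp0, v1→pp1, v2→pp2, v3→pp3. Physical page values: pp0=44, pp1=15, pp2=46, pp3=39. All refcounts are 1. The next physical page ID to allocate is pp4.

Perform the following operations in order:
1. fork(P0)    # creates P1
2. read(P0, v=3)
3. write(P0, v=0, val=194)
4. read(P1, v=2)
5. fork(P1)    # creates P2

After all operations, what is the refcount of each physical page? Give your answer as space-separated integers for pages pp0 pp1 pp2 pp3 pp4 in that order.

Op 1: fork(P0) -> P1. 4 ppages; refcounts: pp0:2 pp1:2 pp2:2 pp3:2
Op 2: read(P0, v3) -> 39. No state change.
Op 3: write(P0, v0, 194). refcount(pp0)=2>1 -> COPY to pp4. 5 ppages; refcounts: pp0:1 pp1:2 pp2:2 pp3:2 pp4:1
Op 4: read(P1, v2) -> 46. No state change.
Op 5: fork(P1) -> P2. 5 ppages; refcounts: pp0:2 pp1:3 pp2:3 pp3:3 pp4:1

Answer: 2 3 3 3 1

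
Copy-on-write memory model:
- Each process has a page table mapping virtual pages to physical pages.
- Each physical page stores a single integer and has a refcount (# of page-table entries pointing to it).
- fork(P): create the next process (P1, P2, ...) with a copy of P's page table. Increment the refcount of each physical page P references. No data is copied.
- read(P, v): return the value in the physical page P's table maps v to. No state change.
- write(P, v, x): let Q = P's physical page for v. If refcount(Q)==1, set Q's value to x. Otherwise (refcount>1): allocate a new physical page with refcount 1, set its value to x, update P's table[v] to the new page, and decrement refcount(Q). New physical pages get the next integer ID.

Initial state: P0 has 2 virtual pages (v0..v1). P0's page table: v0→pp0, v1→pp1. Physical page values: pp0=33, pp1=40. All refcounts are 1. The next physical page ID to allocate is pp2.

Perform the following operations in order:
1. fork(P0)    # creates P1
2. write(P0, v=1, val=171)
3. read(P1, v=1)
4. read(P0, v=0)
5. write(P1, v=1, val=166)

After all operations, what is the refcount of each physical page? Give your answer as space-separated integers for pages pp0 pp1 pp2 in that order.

Answer: 2 1 1

Derivation:
Op 1: fork(P0) -> P1. 2 ppages; refcounts: pp0:2 pp1:2
Op 2: write(P0, v1, 171). refcount(pp1)=2>1 -> COPY to pp2. 3 ppages; refcounts: pp0:2 pp1:1 pp2:1
Op 3: read(P1, v1) -> 40. No state change.
Op 4: read(P0, v0) -> 33. No state change.
Op 5: write(P1, v1, 166). refcount(pp1)=1 -> write in place. 3 ppages; refcounts: pp0:2 pp1:1 pp2:1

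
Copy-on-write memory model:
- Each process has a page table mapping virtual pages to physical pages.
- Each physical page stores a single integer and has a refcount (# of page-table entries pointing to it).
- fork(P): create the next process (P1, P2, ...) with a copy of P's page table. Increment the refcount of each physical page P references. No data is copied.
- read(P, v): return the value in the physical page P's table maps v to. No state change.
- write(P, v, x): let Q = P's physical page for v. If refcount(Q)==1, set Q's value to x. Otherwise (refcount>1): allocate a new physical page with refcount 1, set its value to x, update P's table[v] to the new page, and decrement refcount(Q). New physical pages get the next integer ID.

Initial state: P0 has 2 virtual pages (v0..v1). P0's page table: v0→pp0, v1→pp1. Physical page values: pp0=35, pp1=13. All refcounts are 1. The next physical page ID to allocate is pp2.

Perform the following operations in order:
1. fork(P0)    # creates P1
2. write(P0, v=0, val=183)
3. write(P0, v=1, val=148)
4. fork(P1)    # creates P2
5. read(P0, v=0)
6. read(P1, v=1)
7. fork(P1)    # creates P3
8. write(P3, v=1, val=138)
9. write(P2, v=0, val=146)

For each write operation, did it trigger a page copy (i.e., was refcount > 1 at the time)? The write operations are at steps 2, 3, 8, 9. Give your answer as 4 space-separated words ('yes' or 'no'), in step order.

Op 1: fork(P0) -> P1. 2 ppages; refcounts: pp0:2 pp1:2
Op 2: write(P0, v0, 183). refcount(pp0)=2>1 -> COPY to pp2. 3 ppages; refcounts: pp0:1 pp1:2 pp2:1
Op 3: write(P0, v1, 148). refcount(pp1)=2>1 -> COPY to pp3. 4 ppages; refcounts: pp0:1 pp1:1 pp2:1 pp3:1
Op 4: fork(P1) -> P2. 4 ppages; refcounts: pp0:2 pp1:2 pp2:1 pp3:1
Op 5: read(P0, v0) -> 183. No state change.
Op 6: read(P1, v1) -> 13. No state change.
Op 7: fork(P1) -> P3. 4 ppages; refcounts: pp0:3 pp1:3 pp2:1 pp3:1
Op 8: write(P3, v1, 138). refcount(pp1)=3>1 -> COPY to pp4. 5 ppages; refcounts: pp0:3 pp1:2 pp2:1 pp3:1 pp4:1
Op 9: write(P2, v0, 146). refcount(pp0)=3>1 -> COPY to pp5. 6 ppages; refcounts: pp0:2 pp1:2 pp2:1 pp3:1 pp4:1 pp5:1

yes yes yes yes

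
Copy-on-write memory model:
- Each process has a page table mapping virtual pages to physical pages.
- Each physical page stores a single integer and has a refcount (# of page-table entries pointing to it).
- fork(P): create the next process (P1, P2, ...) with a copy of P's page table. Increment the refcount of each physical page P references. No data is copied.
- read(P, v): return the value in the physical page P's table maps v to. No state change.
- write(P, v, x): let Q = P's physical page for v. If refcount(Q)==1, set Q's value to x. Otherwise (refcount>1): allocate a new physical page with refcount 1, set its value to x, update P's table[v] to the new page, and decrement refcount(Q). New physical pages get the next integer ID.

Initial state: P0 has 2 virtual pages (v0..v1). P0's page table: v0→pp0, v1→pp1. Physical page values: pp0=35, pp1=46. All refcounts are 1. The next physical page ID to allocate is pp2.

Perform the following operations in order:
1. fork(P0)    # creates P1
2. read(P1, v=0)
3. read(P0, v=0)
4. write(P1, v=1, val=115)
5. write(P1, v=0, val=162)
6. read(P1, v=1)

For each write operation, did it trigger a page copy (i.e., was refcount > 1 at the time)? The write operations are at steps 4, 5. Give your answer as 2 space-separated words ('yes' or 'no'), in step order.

Op 1: fork(P0) -> P1. 2 ppages; refcounts: pp0:2 pp1:2
Op 2: read(P1, v0) -> 35. No state change.
Op 3: read(P0, v0) -> 35. No state change.
Op 4: write(P1, v1, 115). refcount(pp1)=2>1 -> COPY to pp2. 3 ppages; refcounts: pp0:2 pp1:1 pp2:1
Op 5: write(P1, v0, 162). refcount(pp0)=2>1 -> COPY to pp3. 4 ppages; refcounts: pp0:1 pp1:1 pp2:1 pp3:1
Op 6: read(P1, v1) -> 115. No state change.

yes yes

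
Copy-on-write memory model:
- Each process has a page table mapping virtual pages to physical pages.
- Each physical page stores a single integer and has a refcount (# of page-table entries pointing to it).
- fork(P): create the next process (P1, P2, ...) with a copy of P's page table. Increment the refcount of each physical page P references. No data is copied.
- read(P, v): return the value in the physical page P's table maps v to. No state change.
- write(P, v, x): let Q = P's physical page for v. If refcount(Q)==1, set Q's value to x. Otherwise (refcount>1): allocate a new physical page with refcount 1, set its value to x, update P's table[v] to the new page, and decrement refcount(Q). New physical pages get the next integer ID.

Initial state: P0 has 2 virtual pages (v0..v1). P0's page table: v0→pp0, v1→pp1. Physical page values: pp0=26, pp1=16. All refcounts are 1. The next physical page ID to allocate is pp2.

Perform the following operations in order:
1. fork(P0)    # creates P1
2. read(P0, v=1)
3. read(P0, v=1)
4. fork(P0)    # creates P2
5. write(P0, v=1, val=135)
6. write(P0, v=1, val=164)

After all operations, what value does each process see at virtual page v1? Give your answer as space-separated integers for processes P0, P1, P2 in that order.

Answer: 164 16 16

Derivation:
Op 1: fork(P0) -> P1. 2 ppages; refcounts: pp0:2 pp1:2
Op 2: read(P0, v1) -> 16. No state change.
Op 3: read(P0, v1) -> 16. No state change.
Op 4: fork(P0) -> P2. 2 ppages; refcounts: pp0:3 pp1:3
Op 5: write(P0, v1, 135). refcount(pp1)=3>1 -> COPY to pp2. 3 ppages; refcounts: pp0:3 pp1:2 pp2:1
Op 6: write(P0, v1, 164). refcount(pp2)=1 -> write in place. 3 ppages; refcounts: pp0:3 pp1:2 pp2:1
P0: v1 -> pp2 = 164
P1: v1 -> pp1 = 16
P2: v1 -> pp1 = 16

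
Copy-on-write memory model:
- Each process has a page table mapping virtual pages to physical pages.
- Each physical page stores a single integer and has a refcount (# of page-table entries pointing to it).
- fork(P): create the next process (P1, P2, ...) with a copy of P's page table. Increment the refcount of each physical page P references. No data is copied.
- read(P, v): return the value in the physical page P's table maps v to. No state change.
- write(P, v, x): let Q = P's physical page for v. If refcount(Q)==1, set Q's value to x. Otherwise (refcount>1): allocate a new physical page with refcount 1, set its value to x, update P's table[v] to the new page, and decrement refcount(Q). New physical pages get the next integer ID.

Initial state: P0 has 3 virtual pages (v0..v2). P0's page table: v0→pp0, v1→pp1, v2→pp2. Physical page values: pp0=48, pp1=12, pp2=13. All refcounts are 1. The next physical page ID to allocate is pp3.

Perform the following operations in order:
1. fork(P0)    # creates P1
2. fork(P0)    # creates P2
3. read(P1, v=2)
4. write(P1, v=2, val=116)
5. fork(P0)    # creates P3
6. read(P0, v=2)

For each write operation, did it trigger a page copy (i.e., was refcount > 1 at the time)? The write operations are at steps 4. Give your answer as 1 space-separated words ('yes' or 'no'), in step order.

Op 1: fork(P0) -> P1. 3 ppages; refcounts: pp0:2 pp1:2 pp2:2
Op 2: fork(P0) -> P2. 3 ppages; refcounts: pp0:3 pp1:3 pp2:3
Op 3: read(P1, v2) -> 13. No state change.
Op 4: write(P1, v2, 116). refcount(pp2)=3>1 -> COPY to pp3. 4 ppages; refcounts: pp0:3 pp1:3 pp2:2 pp3:1
Op 5: fork(P0) -> P3. 4 ppages; refcounts: pp0:4 pp1:4 pp2:3 pp3:1
Op 6: read(P0, v2) -> 13. No state change.

yes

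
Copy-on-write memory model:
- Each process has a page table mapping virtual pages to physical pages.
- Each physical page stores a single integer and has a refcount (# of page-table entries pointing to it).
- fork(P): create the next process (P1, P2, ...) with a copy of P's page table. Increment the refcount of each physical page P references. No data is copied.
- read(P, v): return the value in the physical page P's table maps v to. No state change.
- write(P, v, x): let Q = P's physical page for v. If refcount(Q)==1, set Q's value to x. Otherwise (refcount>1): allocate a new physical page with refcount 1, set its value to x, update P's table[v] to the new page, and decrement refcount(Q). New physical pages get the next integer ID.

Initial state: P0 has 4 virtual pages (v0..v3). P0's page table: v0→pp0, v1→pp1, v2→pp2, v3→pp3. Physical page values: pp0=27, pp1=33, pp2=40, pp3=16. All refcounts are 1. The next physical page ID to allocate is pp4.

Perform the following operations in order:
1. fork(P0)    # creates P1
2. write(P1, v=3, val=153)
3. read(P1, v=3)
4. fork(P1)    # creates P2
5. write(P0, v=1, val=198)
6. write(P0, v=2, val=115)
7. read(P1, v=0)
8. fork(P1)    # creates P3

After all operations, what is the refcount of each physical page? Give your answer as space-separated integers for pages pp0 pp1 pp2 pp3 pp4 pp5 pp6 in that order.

Op 1: fork(P0) -> P1. 4 ppages; refcounts: pp0:2 pp1:2 pp2:2 pp3:2
Op 2: write(P1, v3, 153). refcount(pp3)=2>1 -> COPY to pp4. 5 ppages; refcounts: pp0:2 pp1:2 pp2:2 pp3:1 pp4:1
Op 3: read(P1, v3) -> 153. No state change.
Op 4: fork(P1) -> P2. 5 ppages; refcounts: pp0:3 pp1:3 pp2:3 pp3:1 pp4:2
Op 5: write(P0, v1, 198). refcount(pp1)=3>1 -> COPY to pp5. 6 ppages; refcounts: pp0:3 pp1:2 pp2:3 pp3:1 pp4:2 pp5:1
Op 6: write(P0, v2, 115). refcount(pp2)=3>1 -> COPY to pp6. 7 ppages; refcounts: pp0:3 pp1:2 pp2:2 pp3:1 pp4:2 pp5:1 pp6:1
Op 7: read(P1, v0) -> 27. No state change.
Op 8: fork(P1) -> P3. 7 ppages; refcounts: pp0:4 pp1:3 pp2:3 pp3:1 pp4:3 pp5:1 pp6:1

Answer: 4 3 3 1 3 1 1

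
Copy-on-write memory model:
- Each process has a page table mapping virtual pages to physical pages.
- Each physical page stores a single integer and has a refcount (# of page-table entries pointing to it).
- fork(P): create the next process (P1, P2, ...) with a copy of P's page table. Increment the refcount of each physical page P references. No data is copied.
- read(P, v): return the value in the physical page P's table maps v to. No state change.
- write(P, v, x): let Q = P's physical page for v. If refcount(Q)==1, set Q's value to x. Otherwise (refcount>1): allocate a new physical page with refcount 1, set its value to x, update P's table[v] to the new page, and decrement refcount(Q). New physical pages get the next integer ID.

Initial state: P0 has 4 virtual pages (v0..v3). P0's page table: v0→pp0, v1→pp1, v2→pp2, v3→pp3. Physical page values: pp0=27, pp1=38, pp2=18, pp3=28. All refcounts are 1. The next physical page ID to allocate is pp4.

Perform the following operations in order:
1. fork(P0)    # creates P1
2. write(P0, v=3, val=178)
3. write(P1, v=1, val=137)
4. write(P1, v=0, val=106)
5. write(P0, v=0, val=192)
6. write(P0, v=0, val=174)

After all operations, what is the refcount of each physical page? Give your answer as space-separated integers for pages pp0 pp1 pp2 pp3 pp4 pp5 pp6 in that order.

Op 1: fork(P0) -> P1. 4 ppages; refcounts: pp0:2 pp1:2 pp2:2 pp3:2
Op 2: write(P0, v3, 178). refcount(pp3)=2>1 -> COPY to pp4. 5 ppages; refcounts: pp0:2 pp1:2 pp2:2 pp3:1 pp4:1
Op 3: write(P1, v1, 137). refcount(pp1)=2>1 -> COPY to pp5. 6 ppages; refcounts: pp0:2 pp1:1 pp2:2 pp3:1 pp4:1 pp5:1
Op 4: write(P1, v0, 106). refcount(pp0)=2>1 -> COPY to pp6. 7 ppages; refcounts: pp0:1 pp1:1 pp2:2 pp3:1 pp4:1 pp5:1 pp6:1
Op 5: write(P0, v0, 192). refcount(pp0)=1 -> write in place. 7 ppages; refcounts: pp0:1 pp1:1 pp2:2 pp3:1 pp4:1 pp5:1 pp6:1
Op 6: write(P0, v0, 174). refcount(pp0)=1 -> write in place. 7 ppages; refcounts: pp0:1 pp1:1 pp2:2 pp3:1 pp4:1 pp5:1 pp6:1

Answer: 1 1 2 1 1 1 1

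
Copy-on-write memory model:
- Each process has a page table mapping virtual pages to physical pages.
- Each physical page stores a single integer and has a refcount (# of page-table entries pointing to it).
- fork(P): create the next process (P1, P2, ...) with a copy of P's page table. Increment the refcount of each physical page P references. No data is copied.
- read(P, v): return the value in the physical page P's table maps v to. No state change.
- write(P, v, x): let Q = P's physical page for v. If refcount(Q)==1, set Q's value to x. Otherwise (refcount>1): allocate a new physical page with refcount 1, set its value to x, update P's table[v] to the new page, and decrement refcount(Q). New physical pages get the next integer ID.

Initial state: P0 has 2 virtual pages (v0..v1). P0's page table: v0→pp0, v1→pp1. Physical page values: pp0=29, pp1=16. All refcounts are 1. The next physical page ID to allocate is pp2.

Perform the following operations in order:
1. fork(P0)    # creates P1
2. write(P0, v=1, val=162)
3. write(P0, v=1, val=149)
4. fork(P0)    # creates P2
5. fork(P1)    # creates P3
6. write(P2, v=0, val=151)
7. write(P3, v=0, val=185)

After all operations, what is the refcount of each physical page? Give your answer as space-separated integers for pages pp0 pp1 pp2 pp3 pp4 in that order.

Answer: 2 2 2 1 1

Derivation:
Op 1: fork(P0) -> P1. 2 ppages; refcounts: pp0:2 pp1:2
Op 2: write(P0, v1, 162). refcount(pp1)=2>1 -> COPY to pp2. 3 ppages; refcounts: pp0:2 pp1:1 pp2:1
Op 3: write(P0, v1, 149). refcount(pp2)=1 -> write in place. 3 ppages; refcounts: pp0:2 pp1:1 pp2:1
Op 4: fork(P0) -> P2. 3 ppages; refcounts: pp0:3 pp1:1 pp2:2
Op 5: fork(P1) -> P3. 3 ppages; refcounts: pp0:4 pp1:2 pp2:2
Op 6: write(P2, v0, 151). refcount(pp0)=4>1 -> COPY to pp3. 4 ppages; refcounts: pp0:3 pp1:2 pp2:2 pp3:1
Op 7: write(P3, v0, 185). refcount(pp0)=3>1 -> COPY to pp4. 5 ppages; refcounts: pp0:2 pp1:2 pp2:2 pp3:1 pp4:1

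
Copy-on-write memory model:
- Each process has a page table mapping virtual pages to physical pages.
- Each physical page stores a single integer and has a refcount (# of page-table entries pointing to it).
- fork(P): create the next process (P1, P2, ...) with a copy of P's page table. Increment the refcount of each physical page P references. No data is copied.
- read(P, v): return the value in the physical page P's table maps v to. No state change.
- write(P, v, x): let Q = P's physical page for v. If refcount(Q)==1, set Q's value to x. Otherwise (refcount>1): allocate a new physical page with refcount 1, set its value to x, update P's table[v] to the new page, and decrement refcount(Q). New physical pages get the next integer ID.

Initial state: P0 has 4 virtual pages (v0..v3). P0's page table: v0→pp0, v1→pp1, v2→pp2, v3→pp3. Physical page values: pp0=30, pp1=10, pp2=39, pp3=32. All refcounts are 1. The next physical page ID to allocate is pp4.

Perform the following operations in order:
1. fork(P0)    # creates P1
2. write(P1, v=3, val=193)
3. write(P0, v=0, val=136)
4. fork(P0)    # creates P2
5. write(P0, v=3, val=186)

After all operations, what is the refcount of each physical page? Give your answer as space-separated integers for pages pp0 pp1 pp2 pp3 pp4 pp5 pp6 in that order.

Answer: 1 3 3 1 1 2 1

Derivation:
Op 1: fork(P0) -> P1. 4 ppages; refcounts: pp0:2 pp1:2 pp2:2 pp3:2
Op 2: write(P1, v3, 193). refcount(pp3)=2>1 -> COPY to pp4. 5 ppages; refcounts: pp0:2 pp1:2 pp2:2 pp3:1 pp4:1
Op 3: write(P0, v0, 136). refcount(pp0)=2>1 -> COPY to pp5. 6 ppages; refcounts: pp0:1 pp1:2 pp2:2 pp3:1 pp4:1 pp5:1
Op 4: fork(P0) -> P2. 6 ppages; refcounts: pp0:1 pp1:3 pp2:3 pp3:2 pp4:1 pp5:2
Op 5: write(P0, v3, 186). refcount(pp3)=2>1 -> COPY to pp6. 7 ppages; refcounts: pp0:1 pp1:3 pp2:3 pp3:1 pp4:1 pp5:2 pp6:1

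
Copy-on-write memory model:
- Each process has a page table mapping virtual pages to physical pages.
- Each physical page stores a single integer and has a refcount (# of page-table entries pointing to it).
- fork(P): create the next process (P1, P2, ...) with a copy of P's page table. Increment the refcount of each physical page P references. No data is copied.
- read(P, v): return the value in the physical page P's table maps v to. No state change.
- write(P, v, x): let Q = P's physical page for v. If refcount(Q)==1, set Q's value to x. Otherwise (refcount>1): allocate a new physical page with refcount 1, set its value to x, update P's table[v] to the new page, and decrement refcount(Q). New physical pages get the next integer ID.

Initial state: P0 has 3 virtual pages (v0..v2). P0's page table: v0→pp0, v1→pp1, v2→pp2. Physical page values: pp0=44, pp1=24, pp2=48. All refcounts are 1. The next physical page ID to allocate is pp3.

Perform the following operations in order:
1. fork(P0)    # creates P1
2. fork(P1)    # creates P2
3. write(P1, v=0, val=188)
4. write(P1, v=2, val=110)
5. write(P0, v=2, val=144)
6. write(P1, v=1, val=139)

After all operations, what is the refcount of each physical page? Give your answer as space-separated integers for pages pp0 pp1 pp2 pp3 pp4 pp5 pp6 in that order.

Op 1: fork(P0) -> P1. 3 ppages; refcounts: pp0:2 pp1:2 pp2:2
Op 2: fork(P1) -> P2. 3 ppages; refcounts: pp0:3 pp1:3 pp2:3
Op 3: write(P1, v0, 188). refcount(pp0)=3>1 -> COPY to pp3. 4 ppages; refcounts: pp0:2 pp1:3 pp2:3 pp3:1
Op 4: write(P1, v2, 110). refcount(pp2)=3>1 -> COPY to pp4. 5 ppages; refcounts: pp0:2 pp1:3 pp2:2 pp3:1 pp4:1
Op 5: write(P0, v2, 144). refcount(pp2)=2>1 -> COPY to pp5. 6 ppages; refcounts: pp0:2 pp1:3 pp2:1 pp3:1 pp4:1 pp5:1
Op 6: write(P1, v1, 139). refcount(pp1)=3>1 -> COPY to pp6. 7 ppages; refcounts: pp0:2 pp1:2 pp2:1 pp3:1 pp4:1 pp5:1 pp6:1

Answer: 2 2 1 1 1 1 1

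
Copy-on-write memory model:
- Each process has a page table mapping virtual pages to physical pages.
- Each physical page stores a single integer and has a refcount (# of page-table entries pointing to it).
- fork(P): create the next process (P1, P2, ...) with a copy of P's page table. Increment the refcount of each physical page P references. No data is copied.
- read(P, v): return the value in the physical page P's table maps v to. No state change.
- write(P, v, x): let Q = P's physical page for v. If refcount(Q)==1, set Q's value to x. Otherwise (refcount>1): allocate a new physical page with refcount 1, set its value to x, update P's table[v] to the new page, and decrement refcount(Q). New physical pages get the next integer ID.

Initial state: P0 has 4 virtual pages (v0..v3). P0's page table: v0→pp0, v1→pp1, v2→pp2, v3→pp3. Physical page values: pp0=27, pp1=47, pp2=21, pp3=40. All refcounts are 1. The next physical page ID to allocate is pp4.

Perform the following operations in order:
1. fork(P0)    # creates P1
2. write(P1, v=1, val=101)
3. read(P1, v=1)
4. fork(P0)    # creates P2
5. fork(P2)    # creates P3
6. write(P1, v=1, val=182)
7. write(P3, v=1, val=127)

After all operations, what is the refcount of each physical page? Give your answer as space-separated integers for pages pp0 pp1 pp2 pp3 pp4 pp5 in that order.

Op 1: fork(P0) -> P1. 4 ppages; refcounts: pp0:2 pp1:2 pp2:2 pp3:2
Op 2: write(P1, v1, 101). refcount(pp1)=2>1 -> COPY to pp4. 5 ppages; refcounts: pp0:2 pp1:1 pp2:2 pp3:2 pp4:1
Op 3: read(P1, v1) -> 101. No state change.
Op 4: fork(P0) -> P2. 5 ppages; refcounts: pp0:3 pp1:2 pp2:3 pp3:3 pp4:1
Op 5: fork(P2) -> P3. 5 ppages; refcounts: pp0:4 pp1:3 pp2:4 pp3:4 pp4:1
Op 6: write(P1, v1, 182). refcount(pp4)=1 -> write in place. 5 ppages; refcounts: pp0:4 pp1:3 pp2:4 pp3:4 pp4:1
Op 7: write(P3, v1, 127). refcount(pp1)=3>1 -> COPY to pp5. 6 ppages; refcounts: pp0:4 pp1:2 pp2:4 pp3:4 pp4:1 pp5:1

Answer: 4 2 4 4 1 1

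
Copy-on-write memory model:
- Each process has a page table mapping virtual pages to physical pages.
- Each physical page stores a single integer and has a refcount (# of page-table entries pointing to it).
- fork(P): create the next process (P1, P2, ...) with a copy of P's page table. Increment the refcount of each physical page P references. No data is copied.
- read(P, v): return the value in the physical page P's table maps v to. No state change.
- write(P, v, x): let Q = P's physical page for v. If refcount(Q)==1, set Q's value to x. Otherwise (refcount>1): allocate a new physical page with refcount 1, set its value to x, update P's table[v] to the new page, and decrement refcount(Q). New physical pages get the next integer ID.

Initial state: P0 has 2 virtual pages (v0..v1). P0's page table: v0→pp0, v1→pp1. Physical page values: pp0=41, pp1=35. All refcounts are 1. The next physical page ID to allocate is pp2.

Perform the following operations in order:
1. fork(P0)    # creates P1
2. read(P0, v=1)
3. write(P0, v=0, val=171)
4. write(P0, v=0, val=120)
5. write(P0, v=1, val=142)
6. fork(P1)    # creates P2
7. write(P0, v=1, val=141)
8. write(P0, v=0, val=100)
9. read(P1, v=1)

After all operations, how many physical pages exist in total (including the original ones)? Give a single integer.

Op 1: fork(P0) -> P1. 2 ppages; refcounts: pp0:2 pp1:2
Op 2: read(P0, v1) -> 35. No state change.
Op 3: write(P0, v0, 171). refcount(pp0)=2>1 -> COPY to pp2. 3 ppages; refcounts: pp0:1 pp1:2 pp2:1
Op 4: write(P0, v0, 120). refcount(pp2)=1 -> write in place. 3 ppages; refcounts: pp0:1 pp1:2 pp2:1
Op 5: write(P0, v1, 142). refcount(pp1)=2>1 -> COPY to pp3. 4 ppages; refcounts: pp0:1 pp1:1 pp2:1 pp3:1
Op 6: fork(P1) -> P2. 4 ppages; refcounts: pp0:2 pp1:2 pp2:1 pp3:1
Op 7: write(P0, v1, 141). refcount(pp3)=1 -> write in place. 4 ppages; refcounts: pp0:2 pp1:2 pp2:1 pp3:1
Op 8: write(P0, v0, 100). refcount(pp2)=1 -> write in place. 4 ppages; refcounts: pp0:2 pp1:2 pp2:1 pp3:1
Op 9: read(P1, v1) -> 35. No state change.

Answer: 4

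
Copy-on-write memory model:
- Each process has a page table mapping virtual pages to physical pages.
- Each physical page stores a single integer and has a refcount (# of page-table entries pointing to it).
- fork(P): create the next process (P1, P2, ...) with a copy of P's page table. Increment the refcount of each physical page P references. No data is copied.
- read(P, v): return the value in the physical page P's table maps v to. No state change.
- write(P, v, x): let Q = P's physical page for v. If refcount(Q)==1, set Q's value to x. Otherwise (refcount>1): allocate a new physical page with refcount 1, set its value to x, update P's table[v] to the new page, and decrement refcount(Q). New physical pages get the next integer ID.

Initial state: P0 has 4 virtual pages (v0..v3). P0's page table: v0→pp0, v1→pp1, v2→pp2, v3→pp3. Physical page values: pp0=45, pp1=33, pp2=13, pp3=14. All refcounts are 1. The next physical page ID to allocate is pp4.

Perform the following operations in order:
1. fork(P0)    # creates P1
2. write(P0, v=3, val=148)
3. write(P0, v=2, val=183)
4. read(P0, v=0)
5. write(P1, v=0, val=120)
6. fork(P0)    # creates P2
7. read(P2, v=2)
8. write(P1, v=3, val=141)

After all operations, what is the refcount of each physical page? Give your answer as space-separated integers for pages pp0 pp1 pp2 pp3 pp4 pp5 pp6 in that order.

Op 1: fork(P0) -> P1. 4 ppages; refcounts: pp0:2 pp1:2 pp2:2 pp3:2
Op 2: write(P0, v3, 148). refcount(pp3)=2>1 -> COPY to pp4. 5 ppages; refcounts: pp0:2 pp1:2 pp2:2 pp3:1 pp4:1
Op 3: write(P0, v2, 183). refcount(pp2)=2>1 -> COPY to pp5. 6 ppages; refcounts: pp0:2 pp1:2 pp2:1 pp3:1 pp4:1 pp5:1
Op 4: read(P0, v0) -> 45. No state change.
Op 5: write(P1, v0, 120). refcount(pp0)=2>1 -> COPY to pp6. 7 ppages; refcounts: pp0:1 pp1:2 pp2:1 pp3:1 pp4:1 pp5:1 pp6:1
Op 6: fork(P0) -> P2. 7 ppages; refcounts: pp0:2 pp1:3 pp2:1 pp3:1 pp4:2 pp5:2 pp6:1
Op 7: read(P2, v2) -> 183. No state change.
Op 8: write(P1, v3, 141). refcount(pp3)=1 -> write in place. 7 ppages; refcounts: pp0:2 pp1:3 pp2:1 pp3:1 pp4:2 pp5:2 pp6:1

Answer: 2 3 1 1 2 2 1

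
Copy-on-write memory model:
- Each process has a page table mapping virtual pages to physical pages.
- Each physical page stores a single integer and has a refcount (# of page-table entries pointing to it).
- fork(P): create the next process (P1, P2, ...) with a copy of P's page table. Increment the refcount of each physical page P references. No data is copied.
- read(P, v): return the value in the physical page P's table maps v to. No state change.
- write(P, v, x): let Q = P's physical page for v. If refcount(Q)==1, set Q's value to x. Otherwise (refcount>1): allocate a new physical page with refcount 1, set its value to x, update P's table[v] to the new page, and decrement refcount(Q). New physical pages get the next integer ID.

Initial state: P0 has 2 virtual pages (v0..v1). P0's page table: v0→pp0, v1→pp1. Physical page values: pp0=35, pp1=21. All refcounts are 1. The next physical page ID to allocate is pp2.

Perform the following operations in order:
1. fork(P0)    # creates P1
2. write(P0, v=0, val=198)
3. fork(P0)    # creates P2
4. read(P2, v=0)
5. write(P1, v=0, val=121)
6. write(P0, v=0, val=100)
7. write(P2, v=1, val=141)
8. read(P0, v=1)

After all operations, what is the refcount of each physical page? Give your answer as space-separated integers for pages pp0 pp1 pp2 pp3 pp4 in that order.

Answer: 1 2 1 1 1

Derivation:
Op 1: fork(P0) -> P1. 2 ppages; refcounts: pp0:2 pp1:2
Op 2: write(P0, v0, 198). refcount(pp0)=2>1 -> COPY to pp2. 3 ppages; refcounts: pp0:1 pp1:2 pp2:1
Op 3: fork(P0) -> P2. 3 ppages; refcounts: pp0:1 pp1:3 pp2:2
Op 4: read(P2, v0) -> 198. No state change.
Op 5: write(P1, v0, 121). refcount(pp0)=1 -> write in place. 3 ppages; refcounts: pp0:1 pp1:3 pp2:2
Op 6: write(P0, v0, 100). refcount(pp2)=2>1 -> COPY to pp3. 4 ppages; refcounts: pp0:1 pp1:3 pp2:1 pp3:1
Op 7: write(P2, v1, 141). refcount(pp1)=3>1 -> COPY to pp4. 5 ppages; refcounts: pp0:1 pp1:2 pp2:1 pp3:1 pp4:1
Op 8: read(P0, v1) -> 21. No state change.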